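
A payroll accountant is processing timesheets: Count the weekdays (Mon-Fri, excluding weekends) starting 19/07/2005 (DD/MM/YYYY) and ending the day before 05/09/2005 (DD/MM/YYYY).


Start: 2005-07-19 (Tuesday)
End (exclusive): 2005-09-05 (Monday)
Total calendar days: 48
Full weeks: 48 // 7 = 6 -> 30 weekdays
Remaining 6 days starting on Tuesday:
  Tue(w), Wed(w), Thu(w), Fri(w), Sat(-), Sun(-) -> 4 weekdays
Total business days: 30 + 4 = 34

34


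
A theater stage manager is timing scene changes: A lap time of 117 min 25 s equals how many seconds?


Minutes: 117
Seconds: 25
Convert minutes to seconds: 117 x 60 = 7020
Add remaining seconds: 7020 + 25 = 7045

7045


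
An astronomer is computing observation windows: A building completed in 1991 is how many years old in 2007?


Birth year: 1991
Current year: 2007
Age = current year - birth year
Age = 2007 - 1991 = 16

16


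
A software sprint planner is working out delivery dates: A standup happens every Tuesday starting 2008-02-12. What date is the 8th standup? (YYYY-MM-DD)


First occurrence: 2008-02-12 (occurrence 1)
Each occurrence is 7 days after the previous.
Occurrence 8 is 7 weeks after the first.
7 weeks = 49 days
2008-02-12 + 49 days = 2008-04-01

2008-04-01


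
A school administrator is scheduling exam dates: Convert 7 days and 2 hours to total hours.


Days: 7
Extra hours: 2
Hours per day: 24
Days to hours: 7 x 24 = 168
Total: 168 + 2 = 170

170


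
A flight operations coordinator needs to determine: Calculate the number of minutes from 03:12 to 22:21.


Start time: 03:12 = 192 minutes from midnight
End time: 22:21 = 1341 minutes from midnight
Difference: 1341 - 192 = 1149 minutes
That is 19 hours and 9 minutes

1149


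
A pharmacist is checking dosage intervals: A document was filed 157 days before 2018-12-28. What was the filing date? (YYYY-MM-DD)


Start: 2018-12-28
Subtracting 157 days
Days already passed in December: 28
After going back through December: 129 more days to subtract
November 2018: 30 days, 99 remaining
October 2018: 31 days, 68 remaining
September 2018: 30 days, 38 remaining
August 2018: 31 days, 7 remaining
Result: 2018-07-24

2018-07-24


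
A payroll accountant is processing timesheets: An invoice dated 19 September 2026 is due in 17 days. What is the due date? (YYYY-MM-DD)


Start: 2026-09-19
Adding 17 days
Days remaining in September: 11
After September: 6 days still to add
October 2026 has 31 days, need 6
Result: 2026-10-06

2026-10-06


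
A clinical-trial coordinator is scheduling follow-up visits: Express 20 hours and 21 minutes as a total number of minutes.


Hours: 20
Extra minutes: 21
Minutes per hour: 60
Hours to minutes: 20 x 60 = 1200
Total: 1200 + 21 = 1221

1221


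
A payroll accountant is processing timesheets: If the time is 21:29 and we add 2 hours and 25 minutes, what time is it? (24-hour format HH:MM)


Start time: 21:29
Adding: 2 hours 25 minutes
Minutes: 29 + 25 = 54
Hours: 21 + 2 + 0 = 23
Result: 23:54

23:54


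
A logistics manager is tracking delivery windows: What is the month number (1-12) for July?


Calendar month order:
6. June
7. July <--
8. August
July is month number 7

7


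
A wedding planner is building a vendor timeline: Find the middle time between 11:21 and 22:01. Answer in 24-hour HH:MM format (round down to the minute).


Start time: 11:21 = 681 minutes from midnight
End time: 22:01 = 1321 minutes from midnight
Sum: 681 + 1321 = 2002
Midpoint: 2002 / 2 = 1001 minutes
Convert: 1001 / 60 = 16 hours, 41 minutes
Result: 16:41

16:41


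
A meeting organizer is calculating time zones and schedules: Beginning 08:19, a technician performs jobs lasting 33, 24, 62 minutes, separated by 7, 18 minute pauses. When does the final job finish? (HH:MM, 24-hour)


Start: 08:19 = 499 min from midnight
  after task 1 (33 min): 08:52
  after break (7 min): 08:59
  after task 2 (24 min): 09:23
  after break (18 min): 09:41
  after task 3 (62 min): 10:43
Total elapsed: 144 minutes
End time: 10:43

10:43


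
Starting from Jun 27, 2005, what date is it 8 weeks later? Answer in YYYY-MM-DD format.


Start: 2005-06-27
Weeks to add: 8
Convert to days: 8 x 7 = 56 days
Add 56 days to 2005-06-27
Result: 2005-08-22

2005-08-22


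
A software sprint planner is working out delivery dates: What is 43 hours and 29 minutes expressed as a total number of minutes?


Hours: 43
Minutes: 29
Convert hours to minutes: 43 x 60 = 2580
Add remaining minutes: 2580 + 29 = 2609

2609


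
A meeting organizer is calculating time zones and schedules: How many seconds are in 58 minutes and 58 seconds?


Minutes: 58
Extra seconds: 58
Seconds per minute: 60
Minutes to seconds: 58 x 60 = 3480
Total: 3480 + 58 = 3538

3538


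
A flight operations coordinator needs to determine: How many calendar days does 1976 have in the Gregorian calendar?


Year: 1976
Check leap year rules:
Divisible by 4? Yes
Divisible by 100? No
1976 is a leap year
Days: 366

366


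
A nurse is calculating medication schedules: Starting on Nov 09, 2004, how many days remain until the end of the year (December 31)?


Start: November 09, 2004
End: December 31, 2004
Days left in November: 21
December: 31
Sum of remaining months: 31
Total: 21 + 31 = 52

52


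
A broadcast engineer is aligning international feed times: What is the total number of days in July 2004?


Month: July
Year: 2004
July is a 31-day month
Total: 31 days

31


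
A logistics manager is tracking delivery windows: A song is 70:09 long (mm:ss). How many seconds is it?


Minutes: 70
Extra seconds: 9
Seconds per minute: 60
Minutes to seconds: 70 x 60 = 4200
Total: 4200 + 9 = 4209

4209


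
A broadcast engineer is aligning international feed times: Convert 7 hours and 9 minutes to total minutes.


Hours: 7
Minutes: 9
Convert hours to minutes: 7 x 60 = 420
Add remaining minutes: 420 + 9 = 429

429


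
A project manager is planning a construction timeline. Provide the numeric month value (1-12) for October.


Calendar month order:
9. September
10. October <--
11. November
October is month number 10

10


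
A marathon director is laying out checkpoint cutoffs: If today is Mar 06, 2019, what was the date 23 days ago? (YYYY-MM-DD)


Start: 2019-03-06
Subtracting 23 days
Days already passed in March: 6
After going back through March: 17 more days to subtract
February 2019 has 28 days, need 17
Result: 2019-02-11

2019-02-11


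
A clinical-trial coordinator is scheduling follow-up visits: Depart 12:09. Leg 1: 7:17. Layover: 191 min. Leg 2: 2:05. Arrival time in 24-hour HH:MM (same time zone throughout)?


Depart: 12:09
Leg 1: +437 min -> 19:26
Layover: +191 min -> 22:37
Leg 2: +125 min -> 00:42
Total travel: 753 minutes = 12h 33m
Arrival: 00:42

00:42


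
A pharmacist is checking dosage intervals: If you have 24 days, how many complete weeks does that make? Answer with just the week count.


Total days: 24
Days per week: 7
Division: 24 / 7 = 3 remainder 3
Complete weeks: 3
Remaining days: 3

3


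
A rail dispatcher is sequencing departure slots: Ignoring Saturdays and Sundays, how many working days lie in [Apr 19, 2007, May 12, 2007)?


Start: 2007-04-19 (Thursday)
End (exclusive): 2007-05-12 (Saturday)
Total calendar days: 23
Full weeks: 23 // 7 = 3 -> 15 weekdays
Remaining 2 days starting on Thursday:
  Thu(w), Fri(w) -> 2 weekdays
Total business days: 15 + 2 = 17

17


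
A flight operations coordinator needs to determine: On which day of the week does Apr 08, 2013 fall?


Date: 2013-04-08
January 1, 2013 is a Tuesday
Day of year: 98
Offset from Jan 1: 97 days
97 mod 7 = 6
Result: Monday

Monday


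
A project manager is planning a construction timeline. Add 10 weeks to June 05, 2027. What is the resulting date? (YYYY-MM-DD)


Start: 2027-06-05
Weeks to add: 10
Convert to days: 10 x 7 = 70 days
Add 70 days to 2027-06-05
Result: 2027-08-14

2027-08-14


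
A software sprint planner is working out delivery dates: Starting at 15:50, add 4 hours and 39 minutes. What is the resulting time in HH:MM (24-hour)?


Start time: 15:50
Adding: 4 hours 39 minutes
Minutes: 50 + 39 = 89
Minute overflow: 89 >= 60, so carry 1 hour, minutes = 29
Hours: 15 + 4 + 1 = 20
Result: 20:29

20:29


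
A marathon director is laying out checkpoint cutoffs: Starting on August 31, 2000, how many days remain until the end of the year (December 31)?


Start: August 31, 2000
End: December 31, 2000
Days left in August: 0
September: 30
October: 31
November: 30
December: 31
Sum of remaining months: 122
Total: 0 + 122 = 122

122


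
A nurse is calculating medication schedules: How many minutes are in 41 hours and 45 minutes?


Hours: 41
Extra minutes: 45
Minutes per hour: 60
Hours to minutes: 41 x 60 = 2460
Total: 2460 + 45 = 2505

2505


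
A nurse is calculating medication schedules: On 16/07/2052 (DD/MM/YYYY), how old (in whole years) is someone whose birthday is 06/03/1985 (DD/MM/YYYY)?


Birth: 1985-03-06
Reference: 2052-07-16
Year difference: 2052 - 1985 = 67
Has birthday (03-06) occurred by 07-16? Yes
Age in full years: 67

67


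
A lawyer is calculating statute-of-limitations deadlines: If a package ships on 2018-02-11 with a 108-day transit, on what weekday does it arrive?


Start: 2018-02-11 (Sunday)
Step 1 - find target date: add 108 days
  2018-02-11 + 108 days = 2018-05-30
Step 2 - day of week:
  108 mod 7 = 3
  Sunday + 3 days -> Wednesday
Result: Wednesday (2018-05-30)

Wednesday


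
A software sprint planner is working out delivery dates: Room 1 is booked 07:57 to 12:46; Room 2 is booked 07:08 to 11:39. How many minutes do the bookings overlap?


Interval A: [477, 766] minutes from midnight
Interval B: [428, 699] minutes from midnight
Overlap start = max(477, 428) = 477
Overlap end = min(766, 699) = 699
Overlap = 699 - 477 = 222 minutes

222


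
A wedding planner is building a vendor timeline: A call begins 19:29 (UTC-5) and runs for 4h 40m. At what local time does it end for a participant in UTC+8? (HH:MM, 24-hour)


Start: 19:29 in UTC-5
Step 1 - add duration:
  minutes: 29 + 40 = 69 (carry 1h)
  hours: 19 + 4 + 1 = 24
  end in UTC-5: 00:09
Step 2 - convert UTC-5 -> UTC+8:
  offset difference: 8 - (-5) = 13 hours
  0 + (13) = 13 -> mod 24 = 13
Result: 13:09 in UTC+8

13:09


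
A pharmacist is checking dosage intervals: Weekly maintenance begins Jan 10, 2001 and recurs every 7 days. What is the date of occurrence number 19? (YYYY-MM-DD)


First occurrence: 2001-01-10 (occurrence 1)
Each occurrence is 7 days after the previous.
Occurrence 19 is 18 weeks after the first.
18 weeks = 126 days
2001-01-10 + 126 days = 2001-05-16

2001-05-16


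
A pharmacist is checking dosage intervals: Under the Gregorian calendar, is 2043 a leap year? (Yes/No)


Year: 2043
Divisible by 4? 2043 / 4 = 510.75 -> No
Not divisible by 4, so NOT a leap year

No


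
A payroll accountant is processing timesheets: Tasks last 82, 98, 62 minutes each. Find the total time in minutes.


Durations: 82, 98, 62
Running sum: 82
+ 98 = 180
+ 62 = 242
Total duration: 242 minutes
That is 4 hours and 2 minutes

242


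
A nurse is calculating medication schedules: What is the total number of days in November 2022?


Month: November
Year: 2022
November is a 30-day month
Total: 30 days

30


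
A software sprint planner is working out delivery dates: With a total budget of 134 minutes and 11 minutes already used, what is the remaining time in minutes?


Total budget: 134 minutes
Time used: 11 minutes
Remaining: 134 - 11 = 123 minutes
Percent used: 8.2%
Percent remaining: 91.8%

123


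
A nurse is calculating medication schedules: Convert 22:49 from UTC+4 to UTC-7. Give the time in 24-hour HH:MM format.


Local time: 22:49 at UTC+4 (offset 4h)
Target zone: UTC-7 (offset -7h)
Difference: -7 - (4) = -11 hours
Calculation: 22 + (-11) = 11
Result: 11:49

11:49


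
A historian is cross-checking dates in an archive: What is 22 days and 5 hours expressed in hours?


Days: 22
Extra hours: 5
Hours per day: 24
Days to hours: 22 x 24 = 528
Total: 528 + 5 = 533

533


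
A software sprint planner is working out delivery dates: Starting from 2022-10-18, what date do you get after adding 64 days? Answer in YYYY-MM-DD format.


Start: 2022-10-18
Adding 64 days
Days remaining in October: 13
After October: 51 days still to add
November 2022: 30 days, 21 remaining
December 2022 has 31 days, need 21
Result: 2022-12-21

2022-12-21


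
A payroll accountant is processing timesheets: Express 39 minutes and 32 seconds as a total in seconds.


Minutes: 39
Seconds: 32
Convert minutes to seconds: 39 x 60 = 2340
Add remaining seconds: 2340 + 32 = 2372

2372


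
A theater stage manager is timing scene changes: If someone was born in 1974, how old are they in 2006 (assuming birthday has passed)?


Birth year: 1974
Current year: 2006
Age = current year - birth year
Age = 2006 - 1974 = 32

32


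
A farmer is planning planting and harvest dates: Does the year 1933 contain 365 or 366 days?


Year: 1933
Check leap year rules:
Divisible by 4? No
1933 is not a leap year
Days: 365

365


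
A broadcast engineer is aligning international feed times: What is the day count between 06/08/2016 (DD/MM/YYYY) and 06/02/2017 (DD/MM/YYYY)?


Start date: 2016-08-06
End date: 2017-02-06
Aug 2016: +26 days
Sep 2016: +30 days
Oct 2016: +31 days
... (4 more months)
Total: 184 days

184


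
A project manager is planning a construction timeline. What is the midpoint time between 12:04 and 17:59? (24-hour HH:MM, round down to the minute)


Start time: 12:04 = 724 minutes from midnight
End time: 17:59 = 1079 minutes from midnight
Sum: 724 + 1079 = 1803
Midpoint: 1803 / 2 = 901 minutes
Convert: 901 / 60 = 15 hours, 1 minutes
Result: 15:01

15:01


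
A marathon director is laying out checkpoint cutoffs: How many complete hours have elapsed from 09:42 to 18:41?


Start: 09:42
End: 18:41
Hour difference: 18 - 9 = 9 hours
Minute difference: 41 - 42 = -1 minutes
Total minutes: 539
Complete hours: 539 / 60 = 8 (remainder 59)

8


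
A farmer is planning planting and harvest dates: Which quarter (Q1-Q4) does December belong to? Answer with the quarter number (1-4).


Month: December (month 12)
Q1: January-March (months 1-3)
Q2: April-June (months 4-6)
Q3: July-September (months 7-9)
Q4: October-December (months 10-12)
Month 12 falls in Q4

4


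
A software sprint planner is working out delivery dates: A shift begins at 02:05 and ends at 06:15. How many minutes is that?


Start time: 02:05 = 125 minutes from midnight
End time: 06:15 = 375 minutes from midnight
Difference: 375 - 125 = 250 minutes
That is 4 hours and 10 minutes

250


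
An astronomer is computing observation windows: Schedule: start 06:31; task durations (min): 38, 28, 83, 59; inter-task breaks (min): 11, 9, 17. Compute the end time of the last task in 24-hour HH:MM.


Start: 06:31 = 391 min from midnight
  after task 1 (38 min): 07:09
  after break (11 min): 07:20
  after task 2 (28 min): 07:48
  after break (9 min): 07:57
  after task 3 (83 min): 09:20
  after break (17 min): 09:37
  after task 4 (59 min): 10:36
Total elapsed: 245 minutes
End time: 10:36

10:36


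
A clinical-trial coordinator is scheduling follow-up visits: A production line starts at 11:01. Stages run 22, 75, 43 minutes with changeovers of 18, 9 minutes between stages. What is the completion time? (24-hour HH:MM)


Start: 11:01 = 661 min from midnight
  after task 1 (22 min): 11:23
  after break (18 min): 11:41
  after task 2 (75 min): 12:56
  after break (9 min): 13:05
  after task 3 (43 min): 13:48
Total elapsed: 167 minutes
End time: 13:48

13:48


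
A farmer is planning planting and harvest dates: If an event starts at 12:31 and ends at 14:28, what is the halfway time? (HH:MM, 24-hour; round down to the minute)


Start time: 12:31 = 751 minutes from midnight
End time: 14:28 = 868 minutes from midnight
Sum: 751 + 868 = 1619
Midpoint: 1619 / 2 = 809 minutes
Convert: 809 / 60 = 13 hours, 29 minutes
Result: 13:29

13:29


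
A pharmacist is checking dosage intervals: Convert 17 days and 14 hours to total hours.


Days: 17
Extra hours: 14
Hours per day: 24
Days to hours: 17 x 24 = 408
Total: 408 + 14 = 422

422


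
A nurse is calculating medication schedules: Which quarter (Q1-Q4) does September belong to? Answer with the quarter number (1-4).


Month: September (month 9)
Q1: January-March (months 1-3)
Q2: April-June (months 4-6)
Q3: July-September (months 7-9)
Q4: October-December (months 10-12)
Month 9 falls in Q3

3


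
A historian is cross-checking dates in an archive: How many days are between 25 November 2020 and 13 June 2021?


Start date: 2020-11-25
End date: 2021-06-13
Nov 2020: +6 days
Dec 2020: +31 days
Jan 2021: +31 days
... (5 more months)
Total: 200 days

200


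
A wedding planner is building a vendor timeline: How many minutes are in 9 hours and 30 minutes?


Hours: 9
Minutes: 30
Convert hours to minutes: 9 x 60 = 540
Add remaining minutes: 540 + 30 = 570

570


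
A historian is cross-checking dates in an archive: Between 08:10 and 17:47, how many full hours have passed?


Start: 08:10
End: 17:47
Hour difference: 17 - 8 = 9 hours
Minute difference: 47 - 10 = 37 minutes
Total minutes: 577
Complete hours: 577 / 60 = 9 (remainder 37)

9


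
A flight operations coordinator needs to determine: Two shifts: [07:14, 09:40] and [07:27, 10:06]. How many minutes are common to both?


Interval A: [434, 580] minutes from midnight
Interval B: [447, 606] minutes from midnight
Overlap start = max(434, 447) = 447
Overlap end = min(580, 606) = 580
Overlap = 580 - 447 = 133 minutes

133


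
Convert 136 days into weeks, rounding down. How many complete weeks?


Total days: 136
Days per week: 7
Division: 136 / 7 = 19 remainder 3
Complete weeks: 19
Remaining days: 3

19


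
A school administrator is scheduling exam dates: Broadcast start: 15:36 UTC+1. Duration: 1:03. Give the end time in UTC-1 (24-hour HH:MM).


Start: 15:36 in UTC+1
Step 1 - add duration:
  minutes: 36 + 3 = 39
  hours: 15 + 1 + 0 = 16
  end in UTC+1: 16:39
Step 2 - convert UTC+1 -> UTC-1:
  offset difference: -1 - (1) = -2 hours
  16 + (-2) = 14 -> mod 24 = 14
Result: 14:39 in UTC-1

14:39


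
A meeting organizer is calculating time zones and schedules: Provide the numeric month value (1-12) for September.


Calendar month order:
8. August
9. September <--
10. October
September is month number 9

9


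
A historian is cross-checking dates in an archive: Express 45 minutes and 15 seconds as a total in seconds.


Minutes: 45
Seconds: 15
Convert minutes to seconds: 45 x 60 = 2700
Add remaining seconds: 2700 + 15 = 2715

2715


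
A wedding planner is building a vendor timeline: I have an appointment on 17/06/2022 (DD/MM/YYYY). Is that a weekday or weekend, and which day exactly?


Date: 2022-06-17
January 1, 2022 is a Saturday
Day of year: 168
Offset from Jan 1: 167 days
167 mod 7 = 6
Result: Friday

Friday


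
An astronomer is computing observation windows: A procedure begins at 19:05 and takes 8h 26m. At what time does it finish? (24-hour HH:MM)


Start time: 19:05
Adding: 8 hours 26 minutes
Minutes: 5 + 26 = 31
Hours: 19 + 8 + 0 = 27
Hour wraparound: 27 mod 24 = 3
Result: 03:31

03:31


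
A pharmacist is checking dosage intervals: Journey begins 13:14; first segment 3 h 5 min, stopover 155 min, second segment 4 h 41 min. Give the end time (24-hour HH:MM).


Depart: 13:14
Leg 1: +185 min -> 16:19
Layover: +155 min -> 18:54
Leg 2: +281 min -> 23:35
Total travel: 621 minutes = 10h 21m
Arrival: 23:35

23:35


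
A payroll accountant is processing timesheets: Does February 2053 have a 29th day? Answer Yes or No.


Year: 2053
Divisible by 4? 2053 / 4 = 513.25 -> No
Not divisible by 4, so NOT a leap year

No


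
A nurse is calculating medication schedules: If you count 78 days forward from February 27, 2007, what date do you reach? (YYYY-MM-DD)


Start: 2007-02-27
Adding 78 days
Days remaining in February: 1
After February: 77 days still to add
March 2007: 31 days, 46 remaining
April 2007: 30 days, 16 remaining
May 2007 has 31 days, need 16
Result: 2007-05-16

2007-05-16


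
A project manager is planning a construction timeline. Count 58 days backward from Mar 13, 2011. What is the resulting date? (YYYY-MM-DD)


Start: 2011-03-13
Subtracting 58 days
Days already passed in March: 13
After going back through March: 45 more days to subtract
February 2011: 28 days, 17 remaining
January 2011 has 31 days, need 17
Result: 2011-01-14

2011-01-14


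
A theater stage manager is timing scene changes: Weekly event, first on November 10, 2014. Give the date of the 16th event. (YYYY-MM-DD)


First occurrence: 2014-11-10 (occurrence 1)
Each occurrence is 7 days after the previous.
Occurrence 16 is 15 weeks after the first.
15 weeks = 105 days
2014-11-10 + 105 days = 2015-02-23

2015-02-23


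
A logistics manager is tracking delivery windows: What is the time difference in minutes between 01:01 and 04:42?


Start time: 01:01 = 61 minutes from midnight
End time: 04:42 = 282 minutes from midnight
Difference: 282 - 61 = 221 minutes
That is 3 hours and 41 minutes

221


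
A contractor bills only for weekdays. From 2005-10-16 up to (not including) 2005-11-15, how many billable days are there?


Start: 2005-10-16 (Sunday)
End (exclusive): 2005-11-15 (Tuesday)
Total calendar days: 30
Full weeks: 30 // 7 = 4 -> 20 weekdays
Remaining 2 days starting on Sunday:
  Sun(-), Mon(w) -> 1 weekdays
Total business days: 20 + 1 = 21

21


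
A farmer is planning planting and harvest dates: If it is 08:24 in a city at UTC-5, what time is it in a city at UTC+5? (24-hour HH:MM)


Local time: 08:24 at UTC-5 (offset -5h)
Target zone: UTC+5 (offset 5h)
Difference: 5 - (-5) = 10 hours
Calculation: 8 + (10) = 18
Result: 18:24

18:24


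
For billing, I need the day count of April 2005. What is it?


Month: April
Year: 2005
April is a 30-day month
Total: 30 days

30


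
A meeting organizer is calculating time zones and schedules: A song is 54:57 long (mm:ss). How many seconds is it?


Minutes: 54
Extra seconds: 57
Seconds per minute: 60
Minutes to seconds: 54 x 60 = 3240
Total: 3240 + 57 = 3297

3297


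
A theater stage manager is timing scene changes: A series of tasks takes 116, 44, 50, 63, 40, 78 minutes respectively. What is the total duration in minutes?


Durations: 116, 44, 50, 63, 40, 78
Running sum: 116
+ 44 = 160
+ 50 = 210
+ 63 = 273
+ 40 = 313
+ 78 = 391
Total duration: 391 minutes
That is 6 hours and 31 minutes

391


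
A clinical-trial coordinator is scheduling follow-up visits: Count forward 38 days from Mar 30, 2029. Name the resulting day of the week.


Start: 2029-03-30 (Friday)
Step 1 - find target date: add 38 days
  2029-03-30 + 38 days = 2029-05-07
Step 2 - day of week:
  38 mod 7 = 3
  Friday + 3 days -> Monday
Result: Monday (2029-05-07)

Monday


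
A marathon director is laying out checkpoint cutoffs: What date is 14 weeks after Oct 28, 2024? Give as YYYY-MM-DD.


Start: 2024-10-28
Weeks to add: 14
Convert to days: 14 x 7 = 98 days
Add 98 days to 2024-10-28
Result: 2025-02-03

2025-02-03


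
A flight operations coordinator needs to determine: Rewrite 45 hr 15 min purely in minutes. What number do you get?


Hours: 45
Extra minutes: 15
Minutes per hour: 60
Hours to minutes: 45 x 60 = 2700
Total: 2700 + 15 = 2715

2715


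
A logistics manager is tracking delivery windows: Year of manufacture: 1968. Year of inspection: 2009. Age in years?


Birth year: 1968
Current year: 2009
Age = current year - birth year
Age = 2009 - 1968 = 41

41


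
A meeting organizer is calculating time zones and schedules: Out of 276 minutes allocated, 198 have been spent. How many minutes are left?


Total budget: 276 minutes
Time used: 198 minutes
Remaining: 276 - 198 = 78 minutes
Percent used: 71.7%
Percent remaining: 28.3%

78


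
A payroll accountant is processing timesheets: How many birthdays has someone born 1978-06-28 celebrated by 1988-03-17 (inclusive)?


Birth: 1978-06-28
Reference: 1988-03-17
Year difference: 1988 - 1978 = 10
Has birthday (06-28) occurred by 03-17? No
Birthday not yet reached this year -> subtract 1
Age in full years: 9

9


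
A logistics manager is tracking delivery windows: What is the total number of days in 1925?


Year: 1925
Check leap year rules:
Divisible by 4? No
1925 is not a leap year
Days: 365

365


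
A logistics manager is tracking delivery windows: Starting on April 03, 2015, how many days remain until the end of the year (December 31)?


Start: April 03, 2015
End: December 31, 2015
Days left in April: 27
May: 31
June: 30
July: 31
August: 31
... plus remaining months
Sum of remaining months: 245
Total: 27 + 245 = 272

272


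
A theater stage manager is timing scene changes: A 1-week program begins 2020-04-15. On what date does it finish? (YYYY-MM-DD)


Start: 2020-04-15
Weeks to add: 1
Convert to days: 1 x 7 = 7 days
Add 7 days to 2020-04-15
Result: 2020-04-22

2020-04-22


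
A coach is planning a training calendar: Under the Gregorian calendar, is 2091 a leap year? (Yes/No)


Year: 2091
Divisible by 4? 2091 / 4 = 522.75 -> No
Not divisible by 4, so NOT a leap year

No


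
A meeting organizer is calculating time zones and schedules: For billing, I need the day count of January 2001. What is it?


Month: January
Year: 2001
January is a 31-day month
Total: 31 days

31


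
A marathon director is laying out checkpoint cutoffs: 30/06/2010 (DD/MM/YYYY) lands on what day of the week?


Date: 2010-06-30
January 1, 2010 is a Friday
Day of year: 181
Offset from Jan 1: 180 days
180 mod 7 = 5
Result: Wednesday

Wednesday


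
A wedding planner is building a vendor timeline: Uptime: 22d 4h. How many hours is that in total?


Days: 22
Extra hours: 4
Hours per day: 24
Days to hours: 22 x 24 = 528
Total: 528 + 4 = 532

532


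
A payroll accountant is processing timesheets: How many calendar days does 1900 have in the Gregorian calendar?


Year: 1900
Check leap year rules:
Divisible by 4? Yes
Divisible by 100? Yes
Divisible by 400? No
1900 is not a leap year
Days: 365

365


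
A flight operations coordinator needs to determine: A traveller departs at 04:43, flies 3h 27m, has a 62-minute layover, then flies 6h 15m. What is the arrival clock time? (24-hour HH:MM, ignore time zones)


Depart: 04:43
Leg 1: +207 min -> 08:10
Layover: +62 min -> 09:12
Leg 2: +375 min -> 15:27
Total travel: 644 minutes = 10h 44m
Arrival: 15:27

15:27


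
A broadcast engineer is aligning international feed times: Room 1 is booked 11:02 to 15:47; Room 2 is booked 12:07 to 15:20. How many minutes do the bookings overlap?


Interval A: [662, 947] minutes from midnight
Interval B: [727, 920] minutes from midnight
Overlap start = max(662, 727) = 727
Overlap end = min(947, 920) = 920
Overlap = 920 - 727 = 193 minutes

193


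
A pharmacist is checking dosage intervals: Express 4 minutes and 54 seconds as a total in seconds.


Minutes: 4
Seconds: 54
Convert minutes to seconds: 4 x 60 = 240
Add remaining seconds: 240 + 54 = 294

294


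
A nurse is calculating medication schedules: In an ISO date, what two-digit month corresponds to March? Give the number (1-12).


Calendar month order:
2. February
3. March <--
4. April
March is month number 3

3


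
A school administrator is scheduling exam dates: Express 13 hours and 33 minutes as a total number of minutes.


Hours: 13
Extra minutes: 33
Minutes per hour: 60
Hours to minutes: 13 x 60 = 780
Total: 780 + 33 = 813

813


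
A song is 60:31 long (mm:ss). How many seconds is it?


Minutes: 60
Extra seconds: 31
Seconds per minute: 60
Minutes to seconds: 60 x 60 = 3600
Total: 3600 + 31 = 3631

3631


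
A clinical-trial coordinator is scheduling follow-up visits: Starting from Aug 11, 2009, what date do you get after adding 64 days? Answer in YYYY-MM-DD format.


Start: 2009-08-11
Adding 64 days
Days remaining in August: 20
After August: 44 days still to add
September 2009: 30 days, 14 remaining
October 2009 has 31 days, need 14
Result: 2009-10-14

2009-10-14


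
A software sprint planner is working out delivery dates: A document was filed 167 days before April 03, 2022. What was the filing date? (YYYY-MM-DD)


Start: 2022-04-03
Subtracting 167 days
Days already passed in April: 3
After going back through April: 164 more days to subtract
March 2022: 31 days, 133 remaining
February 2022: 28 days, 105 remaining
January 2022: 31 days, 74 remaining
December 2021: 31 days, 43 remaining
Result: 2021-10-18

2021-10-18


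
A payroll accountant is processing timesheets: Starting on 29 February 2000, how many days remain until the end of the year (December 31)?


Start: February 29, 2000
End: December 31, 2000
Days left in February: 0
March: 31
April: 30
May: 31
June: 30
... plus remaining months
Sum of remaining months: 306
Total: 0 + 306 = 306

306


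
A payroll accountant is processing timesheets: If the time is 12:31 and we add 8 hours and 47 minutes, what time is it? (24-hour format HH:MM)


Start time: 12:31
Adding: 8 hours 47 minutes
Minutes: 31 + 47 = 78
Minute overflow: 78 >= 60, so carry 1 hour, minutes = 18
Hours: 12 + 8 + 1 = 21
Result: 21:18

21:18


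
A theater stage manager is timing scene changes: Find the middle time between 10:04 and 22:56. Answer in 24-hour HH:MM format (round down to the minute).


Start time: 10:04 = 604 minutes from midnight
End time: 22:56 = 1376 minutes from midnight
Sum: 604 + 1376 = 1980
Midpoint: 1980 / 2 = 990 minutes
Convert: 990 / 60 = 16 hours, 30 minutes
Result: 16:30

16:30


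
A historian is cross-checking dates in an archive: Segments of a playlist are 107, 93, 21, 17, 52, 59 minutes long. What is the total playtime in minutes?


Durations: 107, 93, 21, 17, 52, 59
Running sum: 107
+ 93 = 200
+ 21 = 221
+ 17 = 238
+ 52 = 290
+ 59 = 349
Total duration: 349 minutes
That is 5 hours and 49 minutes

349


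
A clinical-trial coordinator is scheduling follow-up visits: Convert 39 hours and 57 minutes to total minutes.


Hours: 39
Minutes: 57
Convert hours to minutes: 39 x 60 = 2340
Add remaining minutes: 2340 + 57 = 2397

2397


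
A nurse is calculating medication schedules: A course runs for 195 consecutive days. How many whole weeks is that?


Total days: 195
Days per week: 7
Division: 195 / 7 = 27 remainder 6
Complete weeks: 27
Remaining days: 6

27


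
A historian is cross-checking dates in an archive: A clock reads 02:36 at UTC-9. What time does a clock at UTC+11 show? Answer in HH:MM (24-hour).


Local time: 02:36 at UTC-9 (offset -9h)
Target zone: UTC+11 (offset 11h)
Difference: 11 - (-9) = 20 hours
Calculation: 2 + (20) = 22
Result: 22:36

22:36


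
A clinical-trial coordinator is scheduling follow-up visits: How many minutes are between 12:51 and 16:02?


Start time: 12:51 = 771 minutes from midnight
End time: 16:02 = 962 minutes from midnight
Difference: 962 - 771 = 191 minutes
That is 3 hours and 11 minutes

191


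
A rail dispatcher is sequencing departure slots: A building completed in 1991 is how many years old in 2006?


Birth year: 1991
Current year: 2006
Age = current year - birth year
Age = 2006 - 1991 = 15

15


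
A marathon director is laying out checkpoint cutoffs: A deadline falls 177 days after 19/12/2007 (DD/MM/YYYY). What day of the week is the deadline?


Start: 2007-12-19 (Wednesday)
Step 1 - find target date: add 177 days
  2007-12-19 + 177 days = 2008-06-13
Step 2 - day of week:
  177 mod 7 = 2
  Wednesday + 2 days -> Friday
Result: Friday (2008-06-13)

Friday


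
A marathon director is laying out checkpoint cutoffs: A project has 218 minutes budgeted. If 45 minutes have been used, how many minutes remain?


Total budget: 218 minutes
Time used: 45 minutes
Remaining: 218 - 45 = 173 minutes
Percent used: 20.6%
Percent remaining: 79.4%

173


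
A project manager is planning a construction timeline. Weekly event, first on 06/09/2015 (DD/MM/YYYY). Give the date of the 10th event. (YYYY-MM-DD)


First occurrence: 2015-09-06 (occurrence 1)
Each occurrence is 7 days after the previous.
Occurrence 10 is 9 weeks after the first.
9 weeks = 63 days
2015-09-06 + 63 days = 2015-11-08

2015-11-08


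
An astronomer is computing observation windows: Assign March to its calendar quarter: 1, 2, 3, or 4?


Month: March (month 3)
Q1: January-March (months 1-3)
Q2: April-June (months 4-6)
Q3: July-September (months 7-9)
Q4: October-December (months 10-12)
Month 3 falls in Q1

1


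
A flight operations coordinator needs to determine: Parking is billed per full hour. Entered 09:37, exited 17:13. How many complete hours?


Start: 09:37
End: 17:13
Hour difference: 17 - 9 = 8 hours
Minute difference: 13 - 37 = -24 minutes
Total minutes: 456
Complete hours: 456 / 60 = 7 (remainder 36)

7


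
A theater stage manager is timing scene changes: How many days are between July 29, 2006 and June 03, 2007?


Start date: 2006-07-29
End date: 2007-06-03
Jul 2006: +3 days
Aug 2006: +31 days
Sep 2006: +30 days
... (9 more months)
Total: 309 days

309


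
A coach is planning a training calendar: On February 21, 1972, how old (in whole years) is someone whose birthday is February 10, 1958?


Birth: 1958-02-10
Reference: 1972-02-21
Year difference: 1972 - 1958 = 14
Has birthday (02-10) occurred by 02-21? Yes
Age in full years: 14

14


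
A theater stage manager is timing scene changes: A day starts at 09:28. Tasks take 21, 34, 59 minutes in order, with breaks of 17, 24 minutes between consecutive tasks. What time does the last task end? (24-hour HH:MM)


Start: 09:28 = 568 min from midnight
  after task 1 (21 min): 09:49
  after break (17 min): 10:06
  after task 2 (34 min): 10:40
  after break (24 min): 11:04
  after task 3 (59 min): 12:03
Total elapsed: 155 minutes
End time: 12:03

12:03


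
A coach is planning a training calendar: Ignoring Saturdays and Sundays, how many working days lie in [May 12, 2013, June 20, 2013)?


Start: 2013-05-12 (Sunday)
End (exclusive): 2013-06-20 (Thursday)
Total calendar days: 39
Full weeks: 39 // 7 = 5 -> 25 weekdays
Remaining 4 days starting on Sunday:
  Sun(-), Mon(w), Tue(w), Wed(w) -> 3 weekdays
Total business days: 25 + 3 = 28

28


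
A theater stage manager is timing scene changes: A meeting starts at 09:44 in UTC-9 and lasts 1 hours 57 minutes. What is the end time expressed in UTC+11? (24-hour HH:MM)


Start: 09:44 in UTC-9
Step 1 - add duration:
  minutes: 44 + 57 = 101 (carry 1h)
  hours: 9 + 1 + 1 = 11
  end in UTC-9: 11:41
Step 2 - convert UTC-9 -> UTC+11:
  offset difference: 11 - (-9) = 20 hours
  11 + (20) = 31 -> mod 24 = 7
Result: 07:41 in UTC+11

07:41


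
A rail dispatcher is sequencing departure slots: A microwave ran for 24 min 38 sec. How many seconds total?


Minutes: 24
Extra seconds: 38
Seconds per minute: 60
Minutes to seconds: 24 x 60 = 1440
Total: 1440 + 38 = 1478

1478


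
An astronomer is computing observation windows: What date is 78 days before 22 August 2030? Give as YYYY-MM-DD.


Start: 2030-08-22
Subtracting 78 days
Days already passed in August: 22
After going back through August: 56 more days to subtract
July 2030: 31 days, 25 remaining
June 2030 has 30 days, need 25
Result: 2030-06-05

2030-06-05


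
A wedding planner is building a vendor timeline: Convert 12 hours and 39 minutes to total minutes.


Hours: 12
Extra minutes: 39
Minutes per hour: 60
Hours to minutes: 12 x 60 = 720
Total: 720 + 39 = 759

759


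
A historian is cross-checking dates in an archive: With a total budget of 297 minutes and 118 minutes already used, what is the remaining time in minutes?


Total budget: 297 minutes
Time used: 118 minutes
Remaining: 297 - 118 = 179 minutes
Percent used: 39.7%
Percent remaining: 60.3%

179


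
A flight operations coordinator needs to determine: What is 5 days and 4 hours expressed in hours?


Days: 5
Extra hours: 4
Hours per day: 24
Days to hours: 5 x 24 = 120
Total: 120 + 4 = 124

124


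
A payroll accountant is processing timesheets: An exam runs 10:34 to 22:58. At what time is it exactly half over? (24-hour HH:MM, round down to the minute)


Start time: 10:34 = 634 minutes from midnight
End time: 22:58 = 1378 minutes from midnight
Sum: 634 + 1378 = 2012
Midpoint: 2012 / 2 = 1006 minutes
Convert: 1006 / 60 = 16 hours, 46 minutes
Result: 16:46

16:46


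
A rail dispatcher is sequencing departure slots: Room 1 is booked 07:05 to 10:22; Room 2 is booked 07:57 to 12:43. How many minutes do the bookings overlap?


Interval A: [425, 622] minutes from midnight
Interval B: [477, 763] minutes from midnight
Overlap start = max(425, 477) = 477
Overlap end = min(622, 763) = 622
Overlap = 622 - 477 = 145 minutes

145


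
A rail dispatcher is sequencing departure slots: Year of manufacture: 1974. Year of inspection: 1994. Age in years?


Birth year: 1974
Current year: 1994
Age = current year - birth year
Age = 1994 - 1974 = 20

20


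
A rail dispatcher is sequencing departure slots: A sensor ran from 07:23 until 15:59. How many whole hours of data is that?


Start: 07:23
End: 15:59
Hour difference: 15 - 7 = 8 hours
Minute difference: 59 - 23 = 36 minutes
Total minutes: 516
Complete hours: 516 / 60 = 8 (remainder 36)

8


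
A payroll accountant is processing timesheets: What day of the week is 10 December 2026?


Date: 2026-12-10
January 1, 2026 is a Thursday
Day of year: 344
Offset from Jan 1: 343 days
343 mod 7 = 0
Result: Thursday

Thursday


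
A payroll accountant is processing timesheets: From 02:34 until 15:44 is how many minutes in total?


Start time: 02:34 = 154 minutes from midnight
End time: 15:44 = 944 minutes from midnight
Difference: 944 - 154 = 790 minutes
That is 13 hours and 10 minutes

790


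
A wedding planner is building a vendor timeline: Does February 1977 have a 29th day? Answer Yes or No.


Year: 1977
Divisible by 4? 1977 / 4 = 494.25 -> No
Not divisible by 4, so NOT a leap year

No


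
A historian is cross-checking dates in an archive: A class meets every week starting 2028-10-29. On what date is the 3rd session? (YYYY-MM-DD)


First occurrence: 2028-10-29 (occurrence 1)
Each occurrence is 7 days after the previous.
Occurrence 3 is 2 weeks after the first.
2 weeks = 14 days
2028-10-29 + 14 days = 2028-11-12

2028-11-12


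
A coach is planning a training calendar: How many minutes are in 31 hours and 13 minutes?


Hours: 31
Minutes: 13
Convert hours to minutes: 31 x 60 = 1860
Add remaining minutes: 1860 + 13 = 1873

1873


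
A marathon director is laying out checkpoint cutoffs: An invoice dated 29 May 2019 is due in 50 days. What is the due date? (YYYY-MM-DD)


Start: 2019-05-29
Adding 50 days
Days remaining in May: 2
After May: 48 days still to add
June 2019: 30 days, 18 remaining
July 2019 has 31 days, need 18
Result: 2019-07-18

2019-07-18


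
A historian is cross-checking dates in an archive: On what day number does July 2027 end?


Month: July
Year: 2027
July is a 31-day month
Total: 31 days

31


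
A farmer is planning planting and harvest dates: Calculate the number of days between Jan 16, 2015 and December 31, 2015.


Start: January 16, 2015
End: December 31, 2015
Days left in January: 15
February: 28
March: 31
April: 30
May: 31
... plus remaining months
Sum of remaining months: 334
Total: 15 + 334 = 349

349


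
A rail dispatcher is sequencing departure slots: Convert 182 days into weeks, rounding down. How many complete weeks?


Total days: 182
Days per week: 7
Division: 182 / 7 = 26 remainder 0
Complete weeks: 26
Remaining days: 0

26


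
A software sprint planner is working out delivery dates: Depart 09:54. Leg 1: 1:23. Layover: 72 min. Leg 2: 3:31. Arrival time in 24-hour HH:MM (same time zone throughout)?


Depart: 09:54
Leg 1: +83 min -> 11:17
Layover: +72 min -> 12:29
Leg 2: +211 min -> 16:00
Total travel: 366 minutes = 6h 6m
Arrival: 16:00

16:00
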